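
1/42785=1/42785  =  0.00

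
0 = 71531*0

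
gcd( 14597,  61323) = 1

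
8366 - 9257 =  - 891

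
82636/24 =3443 +1/6 = 3443.17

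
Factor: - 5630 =-2^1* 5^1*563^1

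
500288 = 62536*8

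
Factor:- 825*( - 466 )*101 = 38829450 = 2^1*3^1*5^2* 11^1*101^1 * 233^1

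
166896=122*1368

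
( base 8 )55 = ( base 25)1K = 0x2d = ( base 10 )45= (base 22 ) 21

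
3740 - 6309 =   -  2569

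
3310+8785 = 12095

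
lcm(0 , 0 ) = 0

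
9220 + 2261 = 11481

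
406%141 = 124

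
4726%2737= 1989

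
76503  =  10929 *7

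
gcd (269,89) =1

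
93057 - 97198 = -4141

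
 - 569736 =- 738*772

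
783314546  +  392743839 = 1176058385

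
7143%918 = 717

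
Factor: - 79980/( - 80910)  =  86/87=2^1*3^( - 1)  *  29^(-1)* 43^1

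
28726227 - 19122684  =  9603543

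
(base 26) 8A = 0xDA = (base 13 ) 13a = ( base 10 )218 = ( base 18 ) c2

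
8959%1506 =1429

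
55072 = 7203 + 47869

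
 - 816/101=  - 816/101 = - 8.08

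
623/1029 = 89/147 = 0.61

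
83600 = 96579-12979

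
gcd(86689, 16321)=1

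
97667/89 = 1097+34/89= 1097.38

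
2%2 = 0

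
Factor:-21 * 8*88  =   - 2^6*3^1 * 7^1*11^1 = - 14784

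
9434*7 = 66038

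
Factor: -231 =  - 3^1*7^1 * 11^1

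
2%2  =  0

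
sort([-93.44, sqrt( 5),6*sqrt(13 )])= [ - 93.44,sqrt( 5),6*sqrt( 13) ] 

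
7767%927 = 351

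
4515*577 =2605155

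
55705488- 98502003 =- 42796515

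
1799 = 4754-2955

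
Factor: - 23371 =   -  23371^1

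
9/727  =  9/727 = 0.01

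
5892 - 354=5538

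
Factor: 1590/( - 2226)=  -5^1 * 7^( - 1) =-5/7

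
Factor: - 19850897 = -11^2*164057^1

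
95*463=43985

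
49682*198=9837036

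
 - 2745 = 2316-5061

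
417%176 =65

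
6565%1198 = 575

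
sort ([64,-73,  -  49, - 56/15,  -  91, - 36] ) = [ - 91,-73, - 49, - 36, - 56/15,  64] 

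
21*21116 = 443436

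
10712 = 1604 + 9108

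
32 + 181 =213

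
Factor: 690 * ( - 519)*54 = -19337940 = - 2^2*  3^5 * 5^1 * 23^1 * 173^1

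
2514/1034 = 2+223/517= 2.43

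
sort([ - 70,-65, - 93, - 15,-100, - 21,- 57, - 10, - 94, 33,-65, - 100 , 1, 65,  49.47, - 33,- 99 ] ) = [-100, - 100,-99,-94,-93, - 70, - 65,-65, - 57,  -  33, - 21, - 15, - 10, 1,  33,49.47,65] 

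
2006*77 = 154462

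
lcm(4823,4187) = 381017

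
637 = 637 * 1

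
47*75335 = 3540745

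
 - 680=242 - 922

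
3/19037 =3/19037  =  0.00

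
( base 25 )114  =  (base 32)KE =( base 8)1216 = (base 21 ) 1a3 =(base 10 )654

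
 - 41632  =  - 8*5204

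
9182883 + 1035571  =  10218454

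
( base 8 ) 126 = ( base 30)2Q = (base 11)79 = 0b1010110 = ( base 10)86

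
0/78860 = 0 = 0.00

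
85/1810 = 17/362 = 0.05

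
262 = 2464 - 2202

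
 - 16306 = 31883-48189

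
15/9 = 1 + 2/3 = 1.67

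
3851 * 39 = 150189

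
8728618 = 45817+8682801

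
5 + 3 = 8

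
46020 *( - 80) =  - 3681600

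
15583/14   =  15583/14 = 1113.07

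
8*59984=479872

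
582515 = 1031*565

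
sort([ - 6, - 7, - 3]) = [ - 7, - 6, - 3 ]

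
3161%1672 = 1489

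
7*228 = 1596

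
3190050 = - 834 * ( - 3825)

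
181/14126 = 181/14126 = 0.01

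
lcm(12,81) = 324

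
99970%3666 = 988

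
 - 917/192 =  - 917/192  =  - 4.78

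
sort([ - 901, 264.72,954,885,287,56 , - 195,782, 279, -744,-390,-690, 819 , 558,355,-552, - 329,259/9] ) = [-901,-744,  -  690, - 552, - 390,-329 , - 195,259/9,56, 264.72,279, 287, 355, 558, 782 , 819,885,954]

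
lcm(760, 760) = 760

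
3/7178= 3/7178 = 0.00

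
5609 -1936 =3673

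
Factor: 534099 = 3^1*31^1 * 5743^1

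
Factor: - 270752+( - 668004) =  - 2^2*7^1*13^1*2579^1 = - 938756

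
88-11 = 77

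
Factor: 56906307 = 3^4*79^1*8893^1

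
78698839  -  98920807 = - 20221968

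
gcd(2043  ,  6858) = 9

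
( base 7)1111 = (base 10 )400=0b110010000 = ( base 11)334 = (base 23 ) H9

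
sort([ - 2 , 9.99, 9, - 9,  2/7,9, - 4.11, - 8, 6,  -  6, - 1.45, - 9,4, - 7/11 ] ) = [ - 9, -9, - 8, - 6,  -  4.11, - 2, - 1.45, - 7/11, 2/7,  4,6,9,  9,  9.99]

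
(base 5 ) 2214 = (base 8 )465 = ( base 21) EF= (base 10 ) 309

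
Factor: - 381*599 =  - 228219 = - 3^1*127^1 * 599^1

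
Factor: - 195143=-13^1 * 17^1*883^1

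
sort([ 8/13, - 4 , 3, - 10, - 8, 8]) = [ -10, - 8 , - 4, 8/13,3, 8 ] 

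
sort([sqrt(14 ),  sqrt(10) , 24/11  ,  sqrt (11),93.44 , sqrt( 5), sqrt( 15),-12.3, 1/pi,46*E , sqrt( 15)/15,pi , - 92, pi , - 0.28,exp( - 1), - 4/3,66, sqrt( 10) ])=[-92,-12.3, - 4/3,  -  0.28 , sqrt( 15 )/15, 1/pi,  exp( - 1),24/11, sqrt( 5 ),pi,pi,sqrt(10),  sqrt( 10), sqrt(11 ), sqrt(14),sqrt( 15 ), 66 , 93.44,46 * E ]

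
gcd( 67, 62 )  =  1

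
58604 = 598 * 98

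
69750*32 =2232000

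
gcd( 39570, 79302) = 6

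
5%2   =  1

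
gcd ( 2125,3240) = 5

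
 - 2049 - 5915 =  - 7964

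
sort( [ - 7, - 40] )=[-40, - 7]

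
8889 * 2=17778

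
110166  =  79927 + 30239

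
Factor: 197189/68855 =5^( - 1)*47^( - 1)*673^1 = 673/235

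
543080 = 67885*8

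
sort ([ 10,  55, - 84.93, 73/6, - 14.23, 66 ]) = [ - 84.93, - 14.23,10,  73/6, 55,66]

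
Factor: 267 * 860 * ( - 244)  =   - 2^4*3^1 * 5^1*43^1*61^1*89^1 =-56027280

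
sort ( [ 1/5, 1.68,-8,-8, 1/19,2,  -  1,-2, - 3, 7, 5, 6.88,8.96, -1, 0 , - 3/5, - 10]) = [-10, -8,-8, - 3, - 2, - 1, - 1 ,  -  3/5,0,1/19, 1/5, 1.68,2,5, 6.88, 7,8.96]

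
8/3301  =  8/3301 = 0.00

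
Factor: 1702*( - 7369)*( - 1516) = 2^3*23^1*37^1*379^1 * 7369^1= 19013729608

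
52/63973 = 4/4921 = 0.00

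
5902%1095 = 427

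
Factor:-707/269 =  - 7^1*101^1* 269^( - 1 ) 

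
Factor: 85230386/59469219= 2^1*3^(-2 ) * 43^1 * 479^1*557^(  -  1) * 2069^1*11863^(-1 ) 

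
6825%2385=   2055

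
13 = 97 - 84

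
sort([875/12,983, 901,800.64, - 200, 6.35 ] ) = [ - 200, 6.35, 875/12, 800.64 , 901, 983] 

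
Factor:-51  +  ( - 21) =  - 2^3*3^2  =  - 72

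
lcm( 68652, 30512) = 274608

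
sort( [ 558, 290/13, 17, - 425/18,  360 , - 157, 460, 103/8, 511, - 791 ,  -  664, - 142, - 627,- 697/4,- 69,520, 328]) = [ - 791, - 664, -627, - 697/4, - 157,  -  142, - 69,- 425/18, 103/8,  17, 290/13, 328,360, 460, 511, 520,558 ] 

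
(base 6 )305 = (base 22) 53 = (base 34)3B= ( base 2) 1110001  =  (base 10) 113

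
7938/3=2646=2646.00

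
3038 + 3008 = 6046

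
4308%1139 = 891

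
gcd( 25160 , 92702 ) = 2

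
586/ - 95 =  - 7 + 79/95 = -6.17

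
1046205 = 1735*603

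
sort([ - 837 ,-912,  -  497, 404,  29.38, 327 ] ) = [ - 912, - 837,- 497, 29.38, 327,404 ] 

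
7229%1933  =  1430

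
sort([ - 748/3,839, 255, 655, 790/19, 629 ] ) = [ - 748/3,790/19, 255,629, 655, 839] 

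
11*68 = 748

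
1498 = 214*7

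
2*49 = 98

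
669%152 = 61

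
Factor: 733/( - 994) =-2^( - 1 )*7^ (-1 )*71^( - 1 )*733^1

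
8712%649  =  275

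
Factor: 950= 2^1 * 5^2 *19^1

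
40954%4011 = 844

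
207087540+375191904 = 582279444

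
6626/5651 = 1 + 975/5651  =  1.17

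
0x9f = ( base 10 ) 159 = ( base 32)4v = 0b10011111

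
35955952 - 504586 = 35451366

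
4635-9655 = - 5020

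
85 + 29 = 114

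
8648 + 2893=11541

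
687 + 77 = 764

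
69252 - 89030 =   -  19778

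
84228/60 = 7019/5=1403.80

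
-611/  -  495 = 611/495 = 1.23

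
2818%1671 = 1147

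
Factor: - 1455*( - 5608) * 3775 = 2^3*3^1*5^3*97^1*151^1*701^1= 30802641000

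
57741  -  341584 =-283843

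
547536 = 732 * 748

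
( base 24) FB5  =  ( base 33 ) 85W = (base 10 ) 8909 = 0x22CD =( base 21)k45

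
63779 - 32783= 30996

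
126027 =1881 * 67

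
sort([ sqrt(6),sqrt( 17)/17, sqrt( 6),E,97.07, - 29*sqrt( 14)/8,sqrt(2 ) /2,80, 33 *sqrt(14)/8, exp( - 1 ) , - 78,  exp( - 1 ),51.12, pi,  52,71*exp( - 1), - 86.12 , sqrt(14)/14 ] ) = [ - 86.12, - 78, - 29*sqrt( 14 )/8,sqrt( 17)/17, sqrt( 14 ) /14, exp( - 1),exp(-1), sqrt(2)/2,  sqrt( 6 ),  sqrt( 6),E,pi, 33*sqrt( 14) /8, 71 *exp( -1),  51.12,52 , 80,97.07 ] 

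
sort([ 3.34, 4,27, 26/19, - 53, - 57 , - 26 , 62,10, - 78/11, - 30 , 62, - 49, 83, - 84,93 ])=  [ - 84, - 57, - 53, - 49, - 30, - 26 , - 78/11,26/19, 3.34, 4, 10, 27,62, 62, 83,93]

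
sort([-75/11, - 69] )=[ - 69, - 75/11 ] 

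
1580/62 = 25+ 15/31 = 25.48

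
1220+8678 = 9898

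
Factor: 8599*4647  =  39959553 =3^1*1549^1*8599^1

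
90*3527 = 317430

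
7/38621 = 7/38621 = 0.00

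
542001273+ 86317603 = 628318876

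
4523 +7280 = 11803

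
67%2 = 1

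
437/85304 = 437/85304 = 0.01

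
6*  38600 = 231600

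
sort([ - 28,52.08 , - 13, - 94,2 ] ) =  [ - 94,-28 ,-13, 2,  52.08] 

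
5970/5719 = 1 + 251/5719=1.04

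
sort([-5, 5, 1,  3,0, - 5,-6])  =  [-6, -5, - 5,0, 1,  3, 5]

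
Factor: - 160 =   -  2^5 * 5^1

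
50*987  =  49350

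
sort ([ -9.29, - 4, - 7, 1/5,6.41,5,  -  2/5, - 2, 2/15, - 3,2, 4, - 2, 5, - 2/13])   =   [-9.29, - 7,  -  4, - 3,-2, - 2, - 2/5, - 2/13,2/15, 1/5, 2, 4 , 5, 5, 6.41]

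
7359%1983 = 1410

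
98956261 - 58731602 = 40224659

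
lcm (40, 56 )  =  280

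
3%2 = 1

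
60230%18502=4724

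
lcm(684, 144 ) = 2736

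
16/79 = 16/79 = 0.20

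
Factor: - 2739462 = -2^1*3^1*11^1*41507^1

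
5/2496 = 5/2496=0.00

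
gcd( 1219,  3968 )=1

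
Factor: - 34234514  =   - 2^1*59^1*223^1*1301^1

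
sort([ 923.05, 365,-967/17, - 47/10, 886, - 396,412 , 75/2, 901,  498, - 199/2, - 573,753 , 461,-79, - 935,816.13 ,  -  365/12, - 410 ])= [-935,- 573, - 410, - 396,-199/2,- 79 , - 967/17, - 365/12, - 47/10, 75/2,365,412,461, 498 , 753,816.13, 886,  901 , 923.05] 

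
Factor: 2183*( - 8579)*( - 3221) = 60322749497 = 23^1*37^1*59^1*373^1*3221^1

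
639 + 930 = 1569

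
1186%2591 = 1186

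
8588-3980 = 4608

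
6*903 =5418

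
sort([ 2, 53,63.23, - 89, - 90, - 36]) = [-90, - 89, - 36, 2, 53, 63.23]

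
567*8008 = 4540536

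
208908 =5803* 36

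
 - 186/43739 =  - 1 + 43553/43739=- 0.00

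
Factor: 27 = 3^3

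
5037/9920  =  5037/9920 = 0.51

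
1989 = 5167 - 3178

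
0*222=0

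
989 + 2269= 3258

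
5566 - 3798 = 1768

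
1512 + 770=2282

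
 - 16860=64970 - 81830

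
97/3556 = 97/3556 = 0.03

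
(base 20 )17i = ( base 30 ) ii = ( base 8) 1056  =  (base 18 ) 1d0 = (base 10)558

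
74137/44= 74137/44 = 1684.93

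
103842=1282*81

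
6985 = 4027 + 2958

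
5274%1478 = 840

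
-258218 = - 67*3854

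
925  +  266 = 1191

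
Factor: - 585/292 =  - 2^(- 2)*3^2*5^1*13^1*73^(-1)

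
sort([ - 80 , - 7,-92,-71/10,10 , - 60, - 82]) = [ - 92, -82,  -  80,-60, - 71/10, - 7 , 10] 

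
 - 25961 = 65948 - 91909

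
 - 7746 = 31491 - 39237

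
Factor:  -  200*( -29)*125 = 2^3*5^5*29^1= 725000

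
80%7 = 3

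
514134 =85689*6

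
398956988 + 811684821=1210641809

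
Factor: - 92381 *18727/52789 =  - 11^( - 1 )* 61^1 * 307^1 * 4799^( - 1)*92381^1 =- 1730018987/52789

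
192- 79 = 113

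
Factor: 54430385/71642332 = 2^( - 2)*5^1 * 23^( - 1)*167^ (-1 )*4663^( - 1) * 10886077^1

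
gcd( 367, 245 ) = 1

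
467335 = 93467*5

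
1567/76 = 20 + 47/76 = 20.62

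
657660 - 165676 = 491984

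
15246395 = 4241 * 3595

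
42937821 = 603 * 71207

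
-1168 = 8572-9740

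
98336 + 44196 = 142532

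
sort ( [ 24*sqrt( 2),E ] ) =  [ E,24 * sqrt( 2 ) ] 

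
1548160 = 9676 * 160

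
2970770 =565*5258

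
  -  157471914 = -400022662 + 242550748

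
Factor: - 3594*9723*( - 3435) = 2^1*3^3*5^1*7^1*229^1*463^1*599^1 = 120034226970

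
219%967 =219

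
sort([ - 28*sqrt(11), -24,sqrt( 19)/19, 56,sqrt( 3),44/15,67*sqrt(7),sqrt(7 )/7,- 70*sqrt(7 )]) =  [  -  70*sqrt ( 7 ), - 28*sqrt (11), -24, sqrt( 19)/19, sqrt(7)/7,sqrt(3 ), 44/15,56, 67*sqrt(7 )]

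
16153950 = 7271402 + 8882548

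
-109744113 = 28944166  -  138688279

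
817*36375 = 29718375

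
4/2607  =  4/2607  =  0.00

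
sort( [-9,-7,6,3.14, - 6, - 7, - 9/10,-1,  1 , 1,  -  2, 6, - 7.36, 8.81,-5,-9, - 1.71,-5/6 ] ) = [ - 9,  -  9, - 7.36,  -  7, - 7,-6, - 5,-2,  -  1.71,  -  1,  -  9/10,-5/6,1,1,3.14,6, 6,8.81 ]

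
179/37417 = 179/37417 = 0.00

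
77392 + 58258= 135650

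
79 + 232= 311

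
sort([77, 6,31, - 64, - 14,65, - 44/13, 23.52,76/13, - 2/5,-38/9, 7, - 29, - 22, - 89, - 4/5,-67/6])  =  [ - 89, - 64, - 29, - 22,-14, - 67/6, - 38/9,-44/13, - 4/5 , - 2/5,76/13,6, 7, 23.52, 31, 65,77] 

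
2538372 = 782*3246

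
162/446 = 81/223 = 0.36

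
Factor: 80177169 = 3^1*19^1*1406617^1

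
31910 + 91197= 123107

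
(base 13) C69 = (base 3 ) 2220100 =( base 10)2115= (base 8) 4103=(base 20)55f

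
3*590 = 1770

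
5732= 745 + 4987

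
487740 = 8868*55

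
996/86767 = 996/86767=   0.01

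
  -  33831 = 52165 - 85996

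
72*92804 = 6681888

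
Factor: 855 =3^2 * 5^1*19^1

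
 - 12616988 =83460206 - 96077194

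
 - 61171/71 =- 862 + 31/71  =  - 861.56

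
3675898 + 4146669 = 7822567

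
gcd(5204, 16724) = 4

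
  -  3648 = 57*(-64 ) 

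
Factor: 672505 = 5^1 * 19^1*7079^1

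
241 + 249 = 490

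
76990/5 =15398 = 15398.00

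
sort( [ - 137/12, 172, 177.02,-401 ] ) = [ - 401, - 137/12,172,177.02] 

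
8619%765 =204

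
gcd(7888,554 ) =2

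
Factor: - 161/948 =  - 2^(- 2 ) *3^(-1 ) *7^1*23^1*79^(-1)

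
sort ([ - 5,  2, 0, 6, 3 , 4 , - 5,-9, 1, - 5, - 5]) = [ -9, -5, - 5,- 5  , - 5, 0, 1, 2,3,4, 6 ] 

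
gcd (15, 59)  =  1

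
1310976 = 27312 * 48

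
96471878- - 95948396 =192420274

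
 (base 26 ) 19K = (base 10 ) 930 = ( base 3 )1021110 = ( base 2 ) 1110100010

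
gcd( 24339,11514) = 57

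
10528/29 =10528/29 = 363.03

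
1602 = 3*534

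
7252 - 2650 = 4602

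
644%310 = 24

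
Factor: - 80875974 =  - 2^1*3^1*13479329^1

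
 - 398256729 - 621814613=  - 1020071342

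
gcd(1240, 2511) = 31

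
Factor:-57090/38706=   -  9515/6451 = - 5^1*11^1*173^1*6451^( - 1)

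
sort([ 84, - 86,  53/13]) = [ - 86,  53/13,84] 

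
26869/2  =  13434 + 1/2 = 13434.50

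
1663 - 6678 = - 5015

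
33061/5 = 33061/5 = 6612.20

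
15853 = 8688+7165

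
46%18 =10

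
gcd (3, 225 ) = 3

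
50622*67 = 3391674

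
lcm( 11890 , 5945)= 11890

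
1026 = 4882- 3856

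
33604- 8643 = 24961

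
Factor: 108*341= 36828 =2^2*3^3 * 11^1*31^1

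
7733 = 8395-662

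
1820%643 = 534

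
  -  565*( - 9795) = 5534175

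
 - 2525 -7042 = -9567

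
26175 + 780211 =806386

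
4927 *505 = 2488135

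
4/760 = 1/190=0.01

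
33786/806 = 16893/403 = 41.92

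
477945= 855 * 559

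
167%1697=167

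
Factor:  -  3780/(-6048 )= 2^( - 3) * 5^1 = 5/8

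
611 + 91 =702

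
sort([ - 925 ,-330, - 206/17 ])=[-925, - 330, - 206/17]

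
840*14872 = 12492480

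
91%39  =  13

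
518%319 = 199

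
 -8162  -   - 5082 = - 3080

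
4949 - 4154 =795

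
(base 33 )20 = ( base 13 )51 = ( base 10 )66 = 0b1000010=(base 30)26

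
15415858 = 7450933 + 7964925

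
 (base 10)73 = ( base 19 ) 3g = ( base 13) 58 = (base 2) 1001001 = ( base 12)61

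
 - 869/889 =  - 1 + 20/889 = -0.98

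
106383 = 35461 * 3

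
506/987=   506/987= 0.51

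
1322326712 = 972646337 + 349680375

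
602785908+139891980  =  742677888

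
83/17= 4 + 15/17=4.88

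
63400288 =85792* 739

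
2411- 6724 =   -  4313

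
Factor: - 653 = -653^1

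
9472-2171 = 7301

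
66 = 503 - 437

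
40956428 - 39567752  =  1388676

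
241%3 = 1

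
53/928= 53/928 = 0.06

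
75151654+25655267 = 100806921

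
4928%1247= 1187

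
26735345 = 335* 79807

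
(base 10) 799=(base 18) 287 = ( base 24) 197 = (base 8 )1437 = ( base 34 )NH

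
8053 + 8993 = 17046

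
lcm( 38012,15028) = 646204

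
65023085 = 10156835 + 54866250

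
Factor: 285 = 3^1*5^1*19^1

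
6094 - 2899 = 3195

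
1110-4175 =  - 3065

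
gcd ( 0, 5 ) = 5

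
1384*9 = 12456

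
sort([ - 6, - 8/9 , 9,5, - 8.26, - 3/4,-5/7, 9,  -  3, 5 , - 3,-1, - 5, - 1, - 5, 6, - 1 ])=[- 8.26,-6, - 5, - 5, - 3, - 3 , - 1, - 1, - 1, - 8/9,-3/4,  -  5/7,5,5, 6, 9, 9]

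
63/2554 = 63/2554 = 0.02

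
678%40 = 38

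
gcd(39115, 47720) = 5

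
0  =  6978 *0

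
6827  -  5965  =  862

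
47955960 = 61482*780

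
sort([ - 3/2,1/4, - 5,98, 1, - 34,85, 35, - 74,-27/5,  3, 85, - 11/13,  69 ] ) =[ - 74 , - 34,-27/5,-5, - 3/2, - 11/13,  1/4,1, 3, 35, 69, 85,85, 98]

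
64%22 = 20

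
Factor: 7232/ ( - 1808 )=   -2^2  =  -4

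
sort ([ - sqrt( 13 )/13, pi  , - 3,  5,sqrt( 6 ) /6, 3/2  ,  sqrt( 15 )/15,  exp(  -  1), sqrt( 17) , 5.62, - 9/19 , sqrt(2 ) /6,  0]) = [ - 3 , - 9/19, - sqrt( 13 ) /13,0,sqrt( 2)/6 , sqrt(15)/15, exp( - 1),sqrt(6 ) /6,  3/2 , pi,sqrt ( 17),  5,5.62 ] 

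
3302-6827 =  - 3525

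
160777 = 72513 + 88264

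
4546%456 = 442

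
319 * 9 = 2871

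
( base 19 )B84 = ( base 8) 10037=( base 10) 4127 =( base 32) 40v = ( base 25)6F2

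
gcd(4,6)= 2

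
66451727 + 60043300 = 126495027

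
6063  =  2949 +3114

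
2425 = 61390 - 58965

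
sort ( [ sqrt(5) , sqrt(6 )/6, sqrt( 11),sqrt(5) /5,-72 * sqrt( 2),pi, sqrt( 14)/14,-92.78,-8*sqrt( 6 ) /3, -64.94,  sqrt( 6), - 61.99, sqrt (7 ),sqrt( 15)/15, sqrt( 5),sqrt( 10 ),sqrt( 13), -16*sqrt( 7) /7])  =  [ - 72*sqrt(2), - 92.78,-64.94, - 61.99, - 8*sqrt( 6)/3,  -  16*sqrt (7 ) /7,sqrt(15)/15 , sqrt( 14)/14, sqrt(6)/6,sqrt(5)/5, sqrt( 5),sqrt( 5),sqrt(6),sqrt(7),pi,sqrt(10), sqrt( 11),sqrt(13 )]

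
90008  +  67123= 157131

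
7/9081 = 7/9081= 0.00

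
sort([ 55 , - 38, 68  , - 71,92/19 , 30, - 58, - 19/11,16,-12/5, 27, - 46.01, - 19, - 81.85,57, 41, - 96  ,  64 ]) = [-96, -81.85, - 71, - 58, - 46.01,  -  38, - 19, - 12/5,  -  19/11,92/19 , 16,27, 30, 41 , 55,  57, 64,  68]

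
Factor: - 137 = -137^1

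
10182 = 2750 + 7432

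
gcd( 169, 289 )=1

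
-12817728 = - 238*53856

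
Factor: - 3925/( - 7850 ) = 1/2 =2^( - 1)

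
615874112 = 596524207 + 19349905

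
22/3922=11/1961 =0.01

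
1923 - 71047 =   -  69124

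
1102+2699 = 3801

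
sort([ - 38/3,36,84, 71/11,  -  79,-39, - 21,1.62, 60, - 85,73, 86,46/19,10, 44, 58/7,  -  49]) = [ - 85, - 79 , - 49, - 39,  -  21,  -  38/3, 1.62, 46/19, 71/11,58/7, 10, 36 , 44,60, 73, 84, 86 ] 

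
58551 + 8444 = 66995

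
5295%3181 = 2114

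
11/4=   2 + 3/4 = 2.75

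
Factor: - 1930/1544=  - 2^( - 2)*5^1= - 5/4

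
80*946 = 75680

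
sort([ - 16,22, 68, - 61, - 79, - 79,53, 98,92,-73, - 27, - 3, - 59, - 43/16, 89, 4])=[ - 79, - 79, - 73, - 61, - 59, - 27, - 16,  -  3, - 43/16, 4, 22,53, 68,  89, 92, 98] 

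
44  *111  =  4884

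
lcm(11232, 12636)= 101088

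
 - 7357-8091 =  - 15448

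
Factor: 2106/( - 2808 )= - 3/4 = -2^(-2 )*3^1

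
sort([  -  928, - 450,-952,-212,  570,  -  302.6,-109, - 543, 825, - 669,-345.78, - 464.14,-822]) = [ -952, - 928,  -  822,  -  669, - 543  ,-464.14,  -  450, - 345.78,  -  302.6,  -  212, - 109,570,825 ] 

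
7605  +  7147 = 14752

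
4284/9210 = 714/1535 = 0.47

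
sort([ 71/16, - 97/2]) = [-97/2,71/16 ]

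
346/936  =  173/468 = 0.37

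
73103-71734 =1369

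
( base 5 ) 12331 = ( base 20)286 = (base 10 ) 966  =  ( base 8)1706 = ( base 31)105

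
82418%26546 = 2780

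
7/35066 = 7/35066 =0.00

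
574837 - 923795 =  - 348958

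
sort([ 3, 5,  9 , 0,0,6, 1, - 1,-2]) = [ - 2,-1, 0,0, 1, 3, 5, 6, 9]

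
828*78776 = 65226528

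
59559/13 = 4581+6/13= 4581.46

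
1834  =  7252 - 5418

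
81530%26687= 1469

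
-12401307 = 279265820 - 291667127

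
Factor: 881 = 881^1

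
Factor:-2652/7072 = -2^(  -  3)*3^1= - 3/8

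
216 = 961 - 745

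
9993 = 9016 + 977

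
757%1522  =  757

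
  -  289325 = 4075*(-71) 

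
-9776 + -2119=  - 11895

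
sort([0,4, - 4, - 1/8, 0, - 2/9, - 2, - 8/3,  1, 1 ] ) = [  -  4,-8/3,-2, - 2/9  , - 1/8, 0, 0, 1, 1, 4]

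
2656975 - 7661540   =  -5004565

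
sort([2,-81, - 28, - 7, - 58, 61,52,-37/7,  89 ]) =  [ - 81, - 58, - 28, - 7,-37/7, 2, 52, 61, 89]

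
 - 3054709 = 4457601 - 7512310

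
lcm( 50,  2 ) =50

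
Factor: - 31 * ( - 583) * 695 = 12560735 = 5^1*11^1*31^1*53^1*139^1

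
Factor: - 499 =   -  499^1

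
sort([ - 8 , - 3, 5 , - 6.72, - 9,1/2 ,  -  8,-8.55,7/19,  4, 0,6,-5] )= [ - 9, -8.55, - 8,-8,  -  6.72,-5 ,-3,0,  7/19,1/2,  4,5, 6]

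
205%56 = 37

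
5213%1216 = 349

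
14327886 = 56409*254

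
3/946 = 3/946 = 0.00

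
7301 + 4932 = 12233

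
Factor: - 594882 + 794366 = 2^2*49871^1 = 199484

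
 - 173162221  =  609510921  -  782673142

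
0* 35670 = 0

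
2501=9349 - 6848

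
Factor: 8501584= 2^4*7^1*13^1*5839^1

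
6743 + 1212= 7955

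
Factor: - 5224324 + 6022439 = 5^1* 159623^1 = 798115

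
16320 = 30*544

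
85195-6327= 78868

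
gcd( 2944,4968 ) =184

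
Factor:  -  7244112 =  - 2^4*3^1*150919^1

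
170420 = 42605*4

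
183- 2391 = - 2208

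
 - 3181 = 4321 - 7502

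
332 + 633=965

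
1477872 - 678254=799618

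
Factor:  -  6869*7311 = -3^1*2437^1*6869^1 = -  50219259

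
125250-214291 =  -  89041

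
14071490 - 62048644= -47977154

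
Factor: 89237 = 89237^1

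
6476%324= 320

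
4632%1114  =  176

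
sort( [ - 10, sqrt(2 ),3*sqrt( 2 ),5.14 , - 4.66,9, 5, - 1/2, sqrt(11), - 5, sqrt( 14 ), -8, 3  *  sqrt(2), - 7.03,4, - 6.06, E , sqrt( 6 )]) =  [-10,  -  8, - 7.03, - 6.06, - 5, - 4.66, - 1/2, sqrt( 2),  sqrt(6),E, sqrt(11 ),sqrt(14), 4, 3*sqrt ( 2 ),3*sqrt( 2 ), 5, 5.14,9] 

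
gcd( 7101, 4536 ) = 27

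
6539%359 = 77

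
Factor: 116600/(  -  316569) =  - 2^3*3^(-1)*5^2 * 181^( - 1 ) = -200/543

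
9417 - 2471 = 6946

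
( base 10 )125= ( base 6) 325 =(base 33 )3Q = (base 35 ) 3K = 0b1111101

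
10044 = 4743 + 5301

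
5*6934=34670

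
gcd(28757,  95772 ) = 1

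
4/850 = 2/425 = 0.00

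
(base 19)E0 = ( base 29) 95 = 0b100001010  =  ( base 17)FB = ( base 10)266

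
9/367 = 9/367 =0.02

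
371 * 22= 8162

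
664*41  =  27224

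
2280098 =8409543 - 6129445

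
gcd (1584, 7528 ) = 8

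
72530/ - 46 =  - 36265/23 = - 1576.74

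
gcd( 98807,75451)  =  1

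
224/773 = 224/773=   0.29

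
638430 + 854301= 1492731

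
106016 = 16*6626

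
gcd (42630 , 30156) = 42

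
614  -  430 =184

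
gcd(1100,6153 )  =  1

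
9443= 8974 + 469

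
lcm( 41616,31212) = 124848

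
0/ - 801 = 0/1  =  - 0.00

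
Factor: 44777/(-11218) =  -2^( - 1)*71^( - 1 )*79^( - 1 )*44777^1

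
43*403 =17329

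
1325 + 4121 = 5446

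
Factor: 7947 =3^2 * 883^1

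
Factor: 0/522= 0^1 = 0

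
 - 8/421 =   -  8/421 = - 0.02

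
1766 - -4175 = 5941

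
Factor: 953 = 953^1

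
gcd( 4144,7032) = 8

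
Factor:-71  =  -71^1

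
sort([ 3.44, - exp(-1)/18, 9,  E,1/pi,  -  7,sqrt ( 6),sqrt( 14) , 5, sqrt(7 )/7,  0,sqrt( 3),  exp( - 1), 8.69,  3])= [  -  7,-exp( - 1)/18,  0,1/pi, exp( - 1),  sqrt( 7)/7, sqrt( 3 ),sqrt(6) , E , 3 , 3.44, sqrt( 14),5,8.69, 9 ]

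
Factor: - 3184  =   - 2^4*199^1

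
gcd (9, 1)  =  1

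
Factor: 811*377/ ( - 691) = - 13^1*29^1*691^( - 1 ) * 811^1 = - 305747/691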